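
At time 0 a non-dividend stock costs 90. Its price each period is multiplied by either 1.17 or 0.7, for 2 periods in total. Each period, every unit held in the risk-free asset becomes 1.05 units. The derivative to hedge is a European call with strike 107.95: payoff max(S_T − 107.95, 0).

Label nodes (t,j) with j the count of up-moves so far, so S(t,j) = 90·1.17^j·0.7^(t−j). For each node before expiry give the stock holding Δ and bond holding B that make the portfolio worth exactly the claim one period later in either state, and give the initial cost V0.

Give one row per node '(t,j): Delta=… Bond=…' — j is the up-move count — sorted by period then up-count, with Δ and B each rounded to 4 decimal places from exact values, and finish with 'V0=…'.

Risk-neutral probability p* = (R−d)/(u−d) = (1.05−0.7)/(1.17−0.7) = 0.7447.
Terminal values V(2,·): V(2,0)=0.0000, V(2,1)=0.0000, V(2,2)=15.2510
  t=1,j=0: stock 63.0000 → up 73.7100 (V=0.0000), down 44.1000 (V=0.0000). Price 0.0000; hedge Δ=0.0000, bond B=0.0000.
  t=1,j=1: stock 105.3000 → up 123.2010 (V=15.2510), down 73.7100 (V=0.0000). Price 10.8163; hedge Δ=0.3082, bond B=-21.6326.
  t=0,j=0: stock 90.0000 → up 105.3000 (V=10.8163), down 63.0000 (V=0.0000). Price 7.6711; hedge Δ=0.2557, bond B=-15.3423.
The time-0 hedge costs 7.6711, which is the no-arbitrage price.

(0,0): Delta=0.2557 Bond=-15.3423
(1,0): Delta=0.0000 Bond=0.0000
(1,1): Delta=0.3082 Bond=-21.6326
V0=7.6711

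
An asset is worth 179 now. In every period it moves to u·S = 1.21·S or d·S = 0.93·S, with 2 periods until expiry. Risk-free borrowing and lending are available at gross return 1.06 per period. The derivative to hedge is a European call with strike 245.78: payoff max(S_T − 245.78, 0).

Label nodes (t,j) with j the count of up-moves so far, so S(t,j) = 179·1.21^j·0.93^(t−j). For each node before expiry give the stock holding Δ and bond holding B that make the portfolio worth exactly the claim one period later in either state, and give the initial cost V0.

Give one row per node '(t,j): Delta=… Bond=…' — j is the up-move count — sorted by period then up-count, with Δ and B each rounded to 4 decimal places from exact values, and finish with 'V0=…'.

(0,0): Delta=0.1424 Bond=-22.3627
(1,0): Delta=0.0000 Bond=0.0000
(1,1): Delta=0.2687 Bond=-51.0557
V0=3.1260

No-arbitrage ⇒ martingale measure with p* = (R−d)/(u−d) = 0.4643.
Payoff layer (t=2): V(2,0)=0.0000, V(2,1)=0.0000, V(2,2)=16.2939
  t=1,j=0: stock 166.4700 → up 201.4287 (V=0.0000), down 154.8171 (V=0.0000). Price 0.0000; hedge Δ=0.0000, bond B=0.0000.
  t=1,j=1: stock 216.5900 → up 262.0739 (V=16.2939), down 201.4287 (V=0.0000). Price 7.1368; hedge Δ=0.2687, bond B=-51.0557.
  t=0,j=0: stock 179.0000 → up 216.5900 (V=7.1368), down 166.4700 (V=0.0000). Price 3.1260; hedge Δ=0.1424, bond B=-22.3627.
The time-0 hedge costs 3.1260, which is the no-arbitrage price.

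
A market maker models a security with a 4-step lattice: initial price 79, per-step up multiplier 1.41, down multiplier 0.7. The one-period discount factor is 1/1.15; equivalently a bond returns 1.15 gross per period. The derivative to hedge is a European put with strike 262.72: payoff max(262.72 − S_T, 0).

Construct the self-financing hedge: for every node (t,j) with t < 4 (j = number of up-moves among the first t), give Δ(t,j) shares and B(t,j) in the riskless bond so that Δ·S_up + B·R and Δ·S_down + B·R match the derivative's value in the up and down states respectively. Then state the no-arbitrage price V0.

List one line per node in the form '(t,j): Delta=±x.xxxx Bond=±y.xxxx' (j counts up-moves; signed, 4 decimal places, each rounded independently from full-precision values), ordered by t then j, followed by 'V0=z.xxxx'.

Under the risk-neutral measure, an up-move has probability p* = (R−d)/(u−d) = 0.6338 and values discount at R = 1.15.
At expiry t=4: V(4,0)=243.7521, V(4,1)=224.5132, V(4,2)=185.7606, V(4,3)=107.7019, V(4,4)=0.0000
Node (3,0) S=27.0970: V=(p*·224.5132+(1−p*)·243.7521)/1.15=201.3552; Δ=(224.5132−243.7521)/(38.2068−18.9679)=-1.0000; B=V−Δ·S=228.4522
Node (3,1) S=54.5811: V=(p*·185.7606+(1−p*)·224.5132)/1.15=173.8711; Δ=(185.7606−224.5132)/(76.9594−38.2068)=-1.0000; B=V−Δ·S=228.4522
Node (3,2) S=109.9419: V=(p*·107.7019+(1−p*)·185.7606)/1.15=118.5102; Δ=(107.7019−185.7606)/(155.0181−76.9594)=-1.0000; B=V−Δ·S=228.4522
Node (3,3) S=221.4545: V=(p*·0.0000+(1−p*)·107.7019)/1.15=34.2958; Δ=(0.0000−107.7019)/(312.2508−155.0181)=-0.6850; B=V−Δ·S=185.9885
Node (2,0) S=38.7100: V=(p*·173.8711+(1−p*)·201.3552)/1.15=159.9441; Δ=(173.8711−201.3552)/(54.5811−27.0970)=-1.0000; B=V−Δ·S=198.6541
Node (2,1) S=77.9730: V=(p*·118.5102+(1−p*)·173.8711)/1.15=120.6811; Δ=(118.5102−173.8711)/(109.9419−54.5811)=-1.0000; B=V−Δ·S=198.6541
Node (2,2) S=157.0599: V=(p*·34.2958+(1−p*)·118.5102)/1.15=56.6390; Δ=(34.2958−118.5102)/(221.4545−109.9419)=-0.7552; B=V−Δ·S=175.2510
Node (1,0) S=55.3000: V=(p*·120.6811+(1−p*)·159.9441)/1.15=117.4427; Δ=(120.6811−159.9441)/(77.9730−38.7100)=-1.0000; B=V−Δ·S=172.7427
Node (1,1) S=111.3900: V=(p*·56.6390+(1−p*)·120.6811)/1.15=69.6444; Δ=(56.6390−120.6811)/(157.0599−77.9730)=-0.8098; B=V−Δ·S=159.8444
Node (0,0) S=79.0000: V=(p*·69.6444+(1−p*)·117.4427)/1.15=75.7808; Δ=(69.6444−117.4427)/(111.3900−55.3000)=-0.8522; B=V−Δ·S=143.1024
Each (Δ,B) replicates both successor values, so the strategy is self-financing and V0 is arbitrage-free.

(0,0): Delta=-0.8522 Bond=143.1024
(1,0): Delta=-1.0000 Bond=172.7427
(1,1): Delta=-0.8098 Bond=159.8444
(2,0): Delta=-1.0000 Bond=198.6541
(2,1): Delta=-1.0000 Bond=198.6541
(2,2): Delta=-0.7552 Bond=175.2510
(3,0): Delta=-1.0000 Bond=228.4522
(3,1): Delta=-1.0000 Bond=228.4522
(3,2): Delta=-1.0000 Bond=228.4522
(3,3): Delta=-0.6850 Bond=185.9885
V0=75.7808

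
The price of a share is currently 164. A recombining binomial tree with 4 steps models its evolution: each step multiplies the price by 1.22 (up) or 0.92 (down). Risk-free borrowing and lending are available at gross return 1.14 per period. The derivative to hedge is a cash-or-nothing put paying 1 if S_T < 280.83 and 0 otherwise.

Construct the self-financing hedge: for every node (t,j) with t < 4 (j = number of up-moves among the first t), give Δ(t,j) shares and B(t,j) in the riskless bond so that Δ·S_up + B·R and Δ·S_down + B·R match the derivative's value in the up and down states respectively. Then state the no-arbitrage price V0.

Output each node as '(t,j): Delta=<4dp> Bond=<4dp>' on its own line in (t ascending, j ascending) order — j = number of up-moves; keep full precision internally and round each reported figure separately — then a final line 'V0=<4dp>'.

(0,0): Delta=-0.0054 Bond=1.3081
(1,0): Delta=0.0000 Bond=0.6750
(1,1): Delta=-0.0069 Bond=1.7881
(2,0): Delta=0.0000 Bond=0.7695
(2,1): Delta=0.0000 Bond=0.7695
(2,2): Delta=-0.0088 Bond=2.4999
(3,0): Delta=0.0000 Bond=0.8772
(3,1): Delta=0.0000 Bond=0.8772
(3,2): Delta=0.0000 Bond=0.8772
(3,3): Delta=-0.0112 Bond=3.5673
V0=0.4208

Risk-neutral probability p* = (R−d)/(u−d) = (1.14−0.92)/(1.22−0.92) = 0.7333.
At expiry t=4: V(4,0)=1.0000, V(4,1)=1.0000, V(4,2)=1.0000, V(4,3)=1.0000, V(4,4)=0.0000
Node (3,0) S=127.7048: V=(p*·1.0000+(1−p*)·1.0000)/1.14=0.8772; Δ=(1.0000−1.0000)/(155.7999−117.4884)=0.0000; B=V−Δ·S=0.8772
Node (3,1) S=169.3477: V=(p*·1.0000+(1−p*)·1.0000)/1.14=0.8772; Δ=(1.0000−1.0000)/(206.6042−155.7999)=0.0000; B=V−Δ·S=0.8772
Node (3,2) S=224.5698: V=(p*·1.0000+(1−p*)·1.0000)/1.14=0.8772; Δ=(1.0000−1.0000)/(273.9751−206.6042)=0.0000; B=V−Δ·S=0.8772
Node (3,3) S=297.7991: V=(p*·0.0000+(1−p*)·1.0000)/1.14=0.2339; Δ=(0.0000−1.0000)/(363.3149−273.9751)=-0.0112; B=V−Δ·S=3.5673
Node (2,0) S=138.8096: V=(p*·0.8772+(1−p*)·0.8772)/1.14=0.7695; Δ=(0.8772−0.8772)/(169.3477−127.7048)=0.0000; B=V−Δ·S=0.7695
Node (2,1) S=184.0736: V=(p*·0.8772+(1−p*)·0.8772)/1.14=0.7695; Δ=(0.8772−0.8772)/(224.5698−169.3477)=0.0000; B=V−Δ·S=0.7695
Node (2,2) S=244.0976: V=(p*·0.2339+(1−p*)·0.8772)/1.14=0.3557; Δ=(0.2339−0.8772)/(297.7991−224.5698)=-0.0088; B=V−Δ·S=2.4999
Node (1,0) S=150.8800: V=(p*·0.7695+(1−p*)·0.7695)/1.14=0.6750; Δ=(0.7695−0.7695)/(184.0736−138.8096)=0.0000; B=V−Δ·S=0.6750
Node (1,1) S=200.0800: V=(p*·0.3557+(1−p*)·0.7695)/1.14=0.4088; Δ=(0.3557−0.7695)/(244.0976−184.0736)=-0.0069; B=V−Δ·S=1.7881
Node (0,0) S=164.0000: V=(p*·0.4088+(1−p*)·0.6750)/1.14=0.4208; Δ=(0.4088−0.6750)/(200.0800−150.8800)=-0.0054; B=V−Δ·S=1.3081
Check: Δ(0,0)·S0 + B(0,0) = 0.4208 = V0.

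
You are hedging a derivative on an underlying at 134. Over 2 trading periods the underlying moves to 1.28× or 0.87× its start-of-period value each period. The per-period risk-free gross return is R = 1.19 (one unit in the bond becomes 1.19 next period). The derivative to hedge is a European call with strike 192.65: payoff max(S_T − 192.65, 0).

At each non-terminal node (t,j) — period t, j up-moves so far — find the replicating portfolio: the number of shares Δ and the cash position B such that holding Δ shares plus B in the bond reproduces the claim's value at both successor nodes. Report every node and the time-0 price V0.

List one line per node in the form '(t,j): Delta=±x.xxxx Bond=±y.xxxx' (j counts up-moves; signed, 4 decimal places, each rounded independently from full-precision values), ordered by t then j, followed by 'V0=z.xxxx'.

(0,0): Delta=0.3211 Bond=-31.4549
(1,0): Delta=0.0000 Bond=0.0000
(1,1): Delta=0.3825 Bond=-47.9590
V0=11.5696

No-arbitrage ⇒ martingale measure with p* = (R−d)/(u−d) = 0.7805.
Terminal payoffs: V(2,0)=0.0000, V(2,1)=0.0000, V(2,2)=26.8956
(1,0): S=116.5800. Δ = (V_up−V_dn)/(S_up−S_dn) = (0.0000−0.0000)/(149.2224−101.4246) = 0.0000. V = [p*·0.0000 + (1−p*)·0.0000]/1.19 = 0.0000. B = V − Δ·S = 0.0000.
(1,1): S=171.5200. Δ = (V_up−V_dn)/(S_up−S_dn) = (26.8956−0.0000)/(219.5456−149.2224) = 0.3825. V = [p*·26.8956 + (1−p*)·0.0000]/1.19 = 17.6401. B = V − Δ·S = -47.9590.
(0,0): S=134.0000. Δ = (V_up−V_dn)/(S_up−S_dn) = (17.6401−0.0000)/(171.5200−116.5800) = 0.3211. V = [p*·17.6401 + (1−p*)·0.0000]/1.19 = 11.5696. B = V − Δ·S = -31.4549.
Self-financing check: at every node Δ·S+B equals the discounted successor values.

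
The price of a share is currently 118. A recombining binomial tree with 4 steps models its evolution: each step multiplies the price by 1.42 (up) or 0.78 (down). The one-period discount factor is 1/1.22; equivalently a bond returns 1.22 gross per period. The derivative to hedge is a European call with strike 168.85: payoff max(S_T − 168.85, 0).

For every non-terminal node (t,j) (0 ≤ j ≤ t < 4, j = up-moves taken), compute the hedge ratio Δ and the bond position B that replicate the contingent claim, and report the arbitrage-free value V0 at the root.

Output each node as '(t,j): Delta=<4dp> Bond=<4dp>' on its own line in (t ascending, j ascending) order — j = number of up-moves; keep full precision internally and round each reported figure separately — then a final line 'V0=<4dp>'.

Since d<R<u, set p* = (R−d)/(u−d) = 0.6875; price each node as the discounted p*-expectation of its children.
At expiry t=4: V(4,0)=0.0000, V(4,1)=0.0000, V(4,2)=0.0000, V(4,3)=94.6870, V(4,4)=310.9225
(3,0): S=55.9971. Δ = (V_up−V_dn)/(S_up−S_dn) = (0.0000−0.0000)/(79.5159−43.6778) = 0.0000. V = [p*·0.0000 + (1−p*)·0.0000]/1.22 = 0.0000. B = V − Δ·S = 0.0000.
(3,1): S=101.9435. Δ = (V_up−V_dn)/(S_up−S_dn) = (0.0000−0.0000)/(144.7598−79.5159) = 0.0000. V = [p*·0.0000 + (1−p*)·0.0000]/1.22 = 0.0000. B = V − Δ·S = 0.0000.
(3,2): S=185.5895. Δ = (V_up−V_dn)/(S_up−S_dn) = (94.6870−0.0000)/(263.5370−144.7598) = 0.7972. V = [p*·94.6870 + (1−p*)·0.0000]/1.22 = 53.3585. B = V − Δ·S = -94.5900.
(3,3): S=337.8680. Δ = (V_up−V_dn)/(S_up−S_dn) = (310.9225−94.6870)/(479.7725−263.5370) = 1.0000. V = [p*·310.9225 + (1−p*)·94.6870]/1.22 = 199.4663. B = V − Δ·S = -138.4016.
(2,0): S=71.7912. Δ = (V_up−V_dn)/(S_up−S_dn) = (0.0000−0.0000)/(101.9435−55.9971) = 0.0000. V = [p*·0.0000 + (1−p*)·0.0000]/1.22 = 0.0000. B = V − Δ·S = 0.0000.
(2,1): S=130.6968. Δ = (V_up−V_dn)/(S_up−S_dn) = (53.3585−0.0000)/(185.5895−101.9435) = 0.6379. V = [p*·53.3585 + (1−p*)·0.0000]/1.22 = 30.0688. B = V − Δ·S = -53.3038.
(2,2): S=237.9352. Δ = (V_up−V_dn)/(S_up−S_dn) = (199.4663−53.3585)/(337.8680−185.5895) = 0.9595. V = [p*·199.4663 + (1−p*)·53.3585]/1.22 = 126.0718. B = V − Δ·S = -102.2217.
(1,0): S=92.0400. Δ = (V_up−V_dn)/(S_up−S_dn) = (30.0688−0.0000)/(130.6968−71.7912) = 0.5105. V = [p*·30.0688 + (1−p*)·0.0000]/1.22 = 16.9445. B = V − Δ·S = -30.0380.
(1,1): S=167.5600. Δ = (V_up−V_dn)/(S_up−S_dn) = (126.0718−30.0688)/(237.9352−130.6968) = 0.8952. V = [p*·126.0718 + (1−p*)·30.0688]/1.22 = 78.7466. B = V − Δ·S = -71.2581.
(0,0): S=118.0000. Δ = (V_up−V_dn)/(S_up−S_dn) = (78.7466−16.9445)/(167.5600−92.0400) = 0.8184. V = [p*·78.7466 + (1−p*)·16.9445]/1.22 = 48.7160. B = V − Δ·S = -47.8498.
Root portfolio cost Δ·118+B reproduces V0=48.7160.

(0,0): Delta=0.8184 Bond=-47.8498
(1,0): Delta=0.5105 Bond=-30.0380
(1,1): Delta=0.8952 Bond=-71.2581
(2,0): Delta=0.0000 Bond=0.0000
(2,1): Delta=0.6379 Bond=-53.3038
(2,2): Delta=0.9595 Bond=-102.2217
(3,0): Delta=0.0000 Bond=0.0000
(3,1): Delta=0.0000 Bond=0.0000
(3,2): Delta=0.7972 Bond=-94.5900
(3,3): Delta=1.0000 Bond=-138.4016
V0=48.7160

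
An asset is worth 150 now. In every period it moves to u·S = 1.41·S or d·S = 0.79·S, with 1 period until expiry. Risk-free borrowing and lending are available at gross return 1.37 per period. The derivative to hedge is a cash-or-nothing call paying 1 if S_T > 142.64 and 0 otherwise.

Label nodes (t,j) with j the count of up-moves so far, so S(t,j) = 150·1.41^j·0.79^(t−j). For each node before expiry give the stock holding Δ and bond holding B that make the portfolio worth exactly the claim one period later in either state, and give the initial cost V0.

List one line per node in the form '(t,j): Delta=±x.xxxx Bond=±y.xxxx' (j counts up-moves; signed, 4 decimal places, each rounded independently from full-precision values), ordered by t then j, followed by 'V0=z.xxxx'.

No-arbitrage ⇒ martingale measure with p* = (R−d)/(u−d) = 0.9355.
Terminal values V(1,·): V(1,0)=0.0000, V(1,1)=1.0000
(0,0): S=150.0000. Δ = (V_up−V_dn)/(S_up−S_dn) = (1.0000−0.0000)/(211.5000−118.5000) = 0.0108. V = [p*·1.0000 + (1−p*)·0.0000]/1.37 = 0.6828. B = V − Δ·S = -0.9301.
Each (Δ,B) replicates both successor values, so the strategy is self-financing and V0 is arbitrage-free.

(0,0): Delta=0.0108 Bond=-0.9301
V0=0.6828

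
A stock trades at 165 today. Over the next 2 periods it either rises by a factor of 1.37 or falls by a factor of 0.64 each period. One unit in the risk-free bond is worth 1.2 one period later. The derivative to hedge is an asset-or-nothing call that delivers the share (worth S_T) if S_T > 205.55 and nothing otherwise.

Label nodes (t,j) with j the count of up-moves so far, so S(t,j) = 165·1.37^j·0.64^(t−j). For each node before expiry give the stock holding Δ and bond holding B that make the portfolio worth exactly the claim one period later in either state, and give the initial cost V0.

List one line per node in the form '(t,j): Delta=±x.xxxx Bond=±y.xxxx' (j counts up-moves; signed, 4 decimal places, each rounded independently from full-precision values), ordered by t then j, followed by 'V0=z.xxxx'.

(0,0): Delta=1.6436 Bond=-144.6388
(1,0): Delta=0.0000 Bond=0.0000
(1,1): Delta=1.8767 Bond=-226.2564
V0=126.5590

Since d<R<u, set p* = (R−d)/(u−d) = 0.7671; price each node as the discounted p*-expectation of its children.
Terminal values V(2,·): V(2,0)=0.0000, V(2,1)=0.0000, V(2,2)=309.6885
(1,0): S=105.6000. Δ = (V_up−V_dn)/(S_up−S_dn) = (0.0000−0.0000)/(144.6720−67.5840) = 0.0000. V = [p*·0.0000 + (1−p*)·0.0000]/1.2 = 0.0000. B = V − Δ·S = 0.0000.
(1,1): S=226.0500. Δ = (V_up−V_dn)/(S_up−S_dn) = (309.6885−0.0000)/(309.6885−144.6720) = 1.8767. V = [p*·309.6885 + (1−p*)·0.0000]/1.2 = 197.9744. B = V − Δ·S = -226.2564.
(0,0): S=165.0000. Δ = (V_up−V_dn)/(S_up−S_dn) = (197.9744−0.0000)/(226.0500−105.6000) = 1.6436. V = [p*·197.9744 + (1−p*)·0.0000]/1.2 = 126.5590. B = V − Δ·S = -144.6388.
Self-financing check: at every node Δ·S+B equals the discounted successor values.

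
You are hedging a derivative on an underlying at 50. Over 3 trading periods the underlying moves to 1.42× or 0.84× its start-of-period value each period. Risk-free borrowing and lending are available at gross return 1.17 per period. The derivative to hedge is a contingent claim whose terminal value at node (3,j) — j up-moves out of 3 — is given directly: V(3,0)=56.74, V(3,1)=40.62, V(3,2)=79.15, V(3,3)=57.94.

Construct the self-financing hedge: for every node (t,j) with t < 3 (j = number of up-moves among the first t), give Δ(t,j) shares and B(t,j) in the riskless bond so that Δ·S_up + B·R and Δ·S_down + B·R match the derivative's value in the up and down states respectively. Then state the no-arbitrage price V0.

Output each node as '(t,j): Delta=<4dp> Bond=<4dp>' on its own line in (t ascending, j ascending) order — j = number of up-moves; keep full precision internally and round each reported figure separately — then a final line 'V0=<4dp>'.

Under the risk-neutral measure, an up-move has probability p* = (R−d)/(u−d) = 0.5690 and values discount at R = 1.17.
Payoff layer (t=3): V(3,0)=56.7400, V(3,1)=40.6200, V(3,2)=79.1500, V(3,3)=57.9400
  t=2,j=0: stock 35.2800 → up 50.0976 (V=40.6200), down 29.6352 (V=56.7400). Price 40.6566; hedge Δ=-0.7878, bond B=68.4497.
  t=2,j=1: stock 59.6400 → up 84.6888 (V=79.1500), down 50.0976 (V=40.6200). Price 53.4549; hedge Δ=1.1139, bond B=-12.9761.
  t=2,j=2: stock 100.8200 → up 143.1644 (V=57.9400), down 84.6888 (V=79.1500). Price 57.3352; hedge Δ=-0.3627, bond B=93.9042.
  t=1,j=0: stock 42.0000 → up 59.6400 (V=53.4549), down 35.2800 (V=40.6566). Price 40.9730; hedge Δ=0.5254, bond B=18.9070.
  t=1,j=1: stock 71.0000 → up 100.8200 (V=57.3352), down 59.6400 (V=53.4549). Price 47.5749; hedge Δ=0.0942, bond B=40.8847.
  t=0,j=0: stock 50.0000 → up 71.0000 (V=47.5749), down 42.0000 (V=40.9730). Price 38.2302; hedge Δ=0.2277, bond B=26.8475.
Check: Δ(0,0)·S0 + B(0,0) = 38.2302 = V0.

(0,0): Delta=0.2277 Bond=26.8475
(1,0): Delta=0.5254 Bond=18.9070
(1,1): Delta=0.0942 Bond=40.8847
(2,0): Delta=-0.7878 Bond=68.4497
(2,1): Delta=1.1139 Bond=-12.9761
(2,2): Delta=-0.3627 Bond=93.9042
V0=38.2302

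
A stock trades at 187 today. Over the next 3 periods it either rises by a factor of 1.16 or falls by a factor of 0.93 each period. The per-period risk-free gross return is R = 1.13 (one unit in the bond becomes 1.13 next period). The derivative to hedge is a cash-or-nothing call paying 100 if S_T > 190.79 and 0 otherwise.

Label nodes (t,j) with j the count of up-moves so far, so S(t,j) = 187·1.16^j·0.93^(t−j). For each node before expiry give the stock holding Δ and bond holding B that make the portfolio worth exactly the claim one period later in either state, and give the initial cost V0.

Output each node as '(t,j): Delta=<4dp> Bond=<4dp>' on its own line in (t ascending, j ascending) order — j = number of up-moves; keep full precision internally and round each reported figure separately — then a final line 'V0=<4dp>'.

Under the risk-neutral measure, an up-move has probability p* = (R−d)/(u−d) = 0.8696 and values discount at R = 1.13.
Terminal values V(3,·): V(3,0)=0.0000, V(3,1)=0.0000, V(3,2)=100.0000, V(3,3)=100.0000
Node (2,0) S=161.7363: V=(p*·0.0000+(1−p*)·0.0000)/1.13=0.0000; Δ=(0.0000−0.0000)/(187.6141−150.4148)=0.0000; B=V−Δ·S=0.0000
Node (2,1) S=201.7356: V=(p*·100.0000+(1−p*)·0.0000)/1.13=76.9527; Δ=(100.0000−0.0000)/(234.0133−187.6141)=2.1552; B=V−Δ·S=-357.8299
Node (2,2) S=251.6272: V=(p*·100.0000+(1−p*)·100.0000)/1.13=88.4956; Δ=(100.0000−100.0000)/(291.8876−234.0133)=0.0000; B=V−Δ·S=88.4956
Node (1,0) S=173.9100: V=(p*·76.9527+(1−p*)·0.0000)/1.13=59.2171; Δ=(76.9527−0.0000)/(201.7356−161.7363)=1.9239; B=V−Δ·S=-275.3597
Node (1,1) S=216.9200: V=(p*·88.4956+(1−p*)·76.9527)/1.13=76.9823; Δ=(88.4956−76.9527)/(251.6272−201.7356)=0.2314; B=V−Δ·S=26.7958
Node (0,0) S=187.0000: V=(p*·76.9823+(1−p*)·59.2171)/1.13=66.0753; Δ=(76.9823−59.2171)/(216.9200−173.9100)=0.4130; B=V−Δ·S=-11.1644
Self-financing check: at every node Δ·S+B equals the discounted successor values.

(0,0): Delta=0.4130 Bond=-11.1644
(1,0): Delta=1.9239 Bond=-275.3597
(1,1): Delta=0.2314 Bond=26.7958
(2,0): Delta=0.0000 Bond=0.0000
(2,1): Delta=2.1552 Bond=-357.8299
(2,2): Delta=0.0000 Bond=88.4956
V0=66.0753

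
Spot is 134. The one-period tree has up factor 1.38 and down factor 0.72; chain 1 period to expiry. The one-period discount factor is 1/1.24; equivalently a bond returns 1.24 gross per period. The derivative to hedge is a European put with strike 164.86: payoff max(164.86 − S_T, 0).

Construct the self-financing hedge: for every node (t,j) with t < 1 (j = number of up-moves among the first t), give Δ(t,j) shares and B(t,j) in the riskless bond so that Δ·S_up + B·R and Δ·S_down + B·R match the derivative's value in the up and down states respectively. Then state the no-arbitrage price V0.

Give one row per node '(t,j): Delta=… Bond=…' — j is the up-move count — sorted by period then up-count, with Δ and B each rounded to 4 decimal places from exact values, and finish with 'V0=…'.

Risk-neutral probability p* = (R−d)/(u−d) = (1.24−0.72)/(1.38−0.72) = 0.7879.
Payoff layer (t=1): V(1,0)=68.3800, V(1,1)=0.0000
  t=0,j=0: stock 134.0000 → up 184.9200 (V=0.0000), down 96.4800 (V=68.3800). Price 11.6975; hedge Δ=-0.7732, bond B=115.3035.
Self-financing check: at every node Δ·S+B equals the discounted successor values.

(0,0): Delta=-0.7732 Bond=115.3035
V0=11.6975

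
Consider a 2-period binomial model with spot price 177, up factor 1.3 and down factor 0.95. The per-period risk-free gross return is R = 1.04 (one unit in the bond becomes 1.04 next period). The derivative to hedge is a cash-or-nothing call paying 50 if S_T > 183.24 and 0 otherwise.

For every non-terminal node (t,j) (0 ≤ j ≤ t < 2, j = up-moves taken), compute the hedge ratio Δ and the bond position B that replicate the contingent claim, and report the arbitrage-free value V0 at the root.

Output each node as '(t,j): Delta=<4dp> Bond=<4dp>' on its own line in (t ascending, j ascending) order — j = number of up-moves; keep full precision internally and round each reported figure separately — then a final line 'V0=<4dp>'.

(0,0): Delta=0.5765 Bond=-81.3232
(1,0): Delta=0.8496 Bond=-130.4945
(1,1): Delta=0.0000 Bond=48.0769
V0=20.7176

Since d<R<u, set p* = (R−d)/(u−d) = 0.2571; price each node as the discounted p*-expectation of its children.
At expiry t=2: V(2,0)=0.0000, V(2,1)=50.0000, V(2,2)=50.0000
  t=1,j=0: stock 168.1500 → up 218.5950 (V=50.0000), down 159.7425 (V=0.0000). Price 12.3626; hedge Δ=0.8496, bond B=-130.4945.
  t=1,j=1: stock 230.1000 → up 299.1300 (V=50.0000), down 218.5950 (V=50.0000). Price 48.0769; hedge Δ=0.0000, bond B=48.0769.
  t=0,j=0: stock 177.0000 → up 230.1000 (V=48.0769), down 168.1500 (V=12.3626). Price 20.7176; hedge Δ=0.5765, bond B=-81.3232.
The time-0 hedge costs 20.7176, which is the no-arbitrage price.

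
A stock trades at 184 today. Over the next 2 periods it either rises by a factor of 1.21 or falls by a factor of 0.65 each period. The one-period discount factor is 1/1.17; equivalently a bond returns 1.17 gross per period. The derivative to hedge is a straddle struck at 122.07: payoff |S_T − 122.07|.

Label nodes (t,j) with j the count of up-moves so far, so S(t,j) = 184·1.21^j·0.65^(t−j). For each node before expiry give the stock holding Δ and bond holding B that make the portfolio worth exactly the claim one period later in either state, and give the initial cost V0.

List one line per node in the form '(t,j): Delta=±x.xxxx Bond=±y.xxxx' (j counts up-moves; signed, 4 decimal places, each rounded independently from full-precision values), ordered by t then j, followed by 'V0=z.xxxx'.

No-arbitrage ⇒ martingale measure with p* = (R−d)/(u−d) = 0.9286.
Payoff layer (t=2): V(2,0)=44.3300, V(2,1)=22.6460, V(2,2)=147.3244
  t=1,j=0: stock 119.6000 → up 144.7160 (V=22.6460), down 77.7400 (V=44.3300). Price 20.6794; hedge Δ=-0.3238, bond B=59.4008.
  t=1,j=1: stock 222.6400 → up 269.3944 (V=147.3244), down 144.7160 (V=22.6460). Price 118.3067; hedge Δ=1.0000, bond B=-104.3333.
  t=0,j=0: stock 184.0000 → up 222.6400 (V=118.3067), down 119.6000 (V=20.6794). Price 95.1567; hedge Δ=0.9475, bond B=-79.1778.
Root portfolio cost Δ·184+B reproduces V0=95.1567.

(0,0): Delta=0.9475 Bond=-79.1778
(1,0): Delta=-0.3238 Bond=59.4008
(1,1): Delta=1.0000 Bond=-104.3333
V0=95.1567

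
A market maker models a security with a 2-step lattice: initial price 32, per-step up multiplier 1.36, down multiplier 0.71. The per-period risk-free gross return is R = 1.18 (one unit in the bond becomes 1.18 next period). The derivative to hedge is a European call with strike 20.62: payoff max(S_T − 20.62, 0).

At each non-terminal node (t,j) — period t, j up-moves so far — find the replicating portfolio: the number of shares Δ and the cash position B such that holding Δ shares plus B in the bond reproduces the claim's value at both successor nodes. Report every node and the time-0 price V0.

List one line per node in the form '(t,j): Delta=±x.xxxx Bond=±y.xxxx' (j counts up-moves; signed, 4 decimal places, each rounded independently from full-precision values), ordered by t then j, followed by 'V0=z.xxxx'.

No-arbitrage ⇒ martingale measure with p* = (R−d)/(u−d) = 0.7231.
Payoff layer (t=2): V(2,0)=0.0000, V(2,1)=10.2792, V(2,2)=38.5672
  t=1,j=0: stock 22.7200 → up 30.8992 (V=10.2792), down 16.1312 (V=0.0000). Price 6.2989; hedge Δ=0.6960, bond B=-9.5153.
  t=1,j=1: stock 43.5200 → up 59.1872 (V=38.5672), down 30.8992 (V=10.2792). Price 26.0454; hedge Δ=1.0000, bond B=-17.4746.
  t=0,j=0: stock 32.0000 → up 43.5200 (V=26.0454), down 22.7200 (V=6.2989). Price 17.4383; hedge Δ=0.9494, bond B=-12.9411.
Self-financing check: at every node Δ·S+B equals the discounted successor values.

(0,0): Delta=0.9494 Bond=-12.9411
(1,0): Delta=0.6960 Bond=-9.5153
(1,1): Delta=1.0000 Bond=-17.4746
V0=17.4383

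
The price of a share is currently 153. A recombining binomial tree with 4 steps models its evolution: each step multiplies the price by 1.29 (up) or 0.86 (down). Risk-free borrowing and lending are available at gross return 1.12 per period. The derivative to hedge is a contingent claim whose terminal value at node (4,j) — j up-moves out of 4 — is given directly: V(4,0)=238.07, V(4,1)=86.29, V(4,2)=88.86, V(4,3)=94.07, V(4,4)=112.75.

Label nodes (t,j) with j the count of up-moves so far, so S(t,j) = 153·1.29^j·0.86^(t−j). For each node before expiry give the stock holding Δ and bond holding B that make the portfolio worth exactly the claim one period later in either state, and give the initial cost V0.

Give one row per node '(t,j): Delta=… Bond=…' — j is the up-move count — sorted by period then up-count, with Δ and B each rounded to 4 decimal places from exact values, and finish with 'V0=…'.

(0,0): Delta=-0.0245 Bond=65.4753
(1,0): Delta=-0.2901 Bond=108.2850
(1,1): Delta=0.0913 Bond=50.4788
(2,0): Delta=-1.0726 Bond=209.8216
(2,1): Delta=0.0510 Bond=63.3860
(2,2): Delta=0.1089 Bond=52.0575
(3,0): Delta=-3.6271 Bond=483.5982
(3,1): Delta=0.0409 Bond=72.4554
(3,2): Delta=0.0553 Bond=70.0357
(3,3): Delta=0.1323 Bond=50.6339
V0=61.7315

Since d<R<u, set p* = (R−d)/(u−d) = 0.6047; price each node as the discounted p*-expectation of its children.
At expiry t=4: V(4,0)=238.0700, V(4,1)=86.2900, V(4,2)=88.8600, V(4,3)=94.0700, V(4,4)=112.7500
(3,0): S=97.3166. Δ = (V_up−V_dn)/(S_up−S_dn) = (86.2900−238.0700)/(125.5384−83.6922) = -3.6271. V = [p*·86.2900 + (1−p*)·238.0700]/1.12 = 130.6215. B = V − Δ·S = 483.5982.
(3,1): S=145.9749. Δ = (V_up−V_dn)/(S_up−S_dn) = (88.8600−86.2900)/(188.3076−125.5384) = 0.0409. V = [p*·88.8600 + (1−p*)·86.2900]/1.12 = 78.4321. B = V − Δ·S = 72.4554.
(3,2): S=218.9623. Δ = (V_up−V_dn)/(S_up−S_dn) = (94.0700−88.8600)/(282.4613−188.3076) = 0.0553. V = [p*·94.0700 + (1−p*)·88.8600]/1.12 = 82.1520. B = V − Δ·S = 70.0357.
(3,3): S=328.4434. Δ = (V_up−V_dn)/(S_up−S_dn) = (112.7500−94.0700)/(423.6920−282.4613) = 0.1323. V = [p*·112.7500 + (1−p*)·94.0700]/1.12 = 94.0758. B = V − Δ·S = 50.6339.
(2,0): S=113.1588. Δ = (V_up−V_dn)/(S_up−S_dn) = (78.4321−130.6215)/(145.9749−97.3166) = -1.0726. V = [p*·78.4321 + (1−p*)·130.6215]/1.12 = 88.4510. B = V − Δ·S = 209.8216.
(2,1): S=169.7382. Δ = (V_up−V_dn)/(S_up−S_dn) = (82.1520−78.4321)/(218.9623−145.9749) = 0.0510. V = [p*·82.1520 + (1−p*)·78.4321]/1.12 = 72.0369. B = V − Δ·S = 63.3860.
(2,2): S=254.6073. Δ = (V_up−V_dn)/(S_up−S_dn) = (94.0758−82.1520)/(328.4434−218.9623) = 0.1089. V = [p*·94.0758 + (1−p*)·82.1520]/1.12 = 79.7873. B = V − Δ·S = 52.0575.
(1,0): S=131.5800. Δ = (V_up−V_dn)/(S_up−S_dn) = (72.0369−88.4510)/(169.7382−113.1588) = -0.2901. V = [p*·72.0369 + (1−p*)·88.4510]/1.12 = 70.1127. B = V − Δ·S = 108.2850.
(1,1): S=197.3700. Δ = (V_up−V_dn)/(S_up−S_dn) = (79.7873−72.0369)/(254.6073−169.7382) = 0.0913. V = [p*·79.7873 + (1−p*)·72.0369]/1.12 = 68.5028. B = V − Δ·S = 50.4788.
(0,0): S=153.0000. Δ = (V_up−V_dn)/(S_up−S_dn) = (68.5028−70.1127)/(197.3700−131.5800) = -0.0245. V = [p*·68.5028 + (1−p*)·70.1127]/1.12 = 61.7315. B = V − Δ·S = 65.4753.
The time-0 hedge costs 61.7315, which is the no-arbitrage price.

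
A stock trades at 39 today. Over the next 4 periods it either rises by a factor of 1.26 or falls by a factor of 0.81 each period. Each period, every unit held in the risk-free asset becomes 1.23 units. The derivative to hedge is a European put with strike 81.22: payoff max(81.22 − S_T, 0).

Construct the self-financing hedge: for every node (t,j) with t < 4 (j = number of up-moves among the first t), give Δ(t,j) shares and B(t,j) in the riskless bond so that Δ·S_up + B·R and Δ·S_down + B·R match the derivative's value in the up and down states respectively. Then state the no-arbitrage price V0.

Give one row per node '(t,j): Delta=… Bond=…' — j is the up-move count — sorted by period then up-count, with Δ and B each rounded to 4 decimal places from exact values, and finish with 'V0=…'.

No-arbitrage ⇒ martingale measure with p* = (R−d)/(u−d) = 0.9333.
Terminal payoffs: V(4,0)=64.4318, V(4,1)=55.1050, V(4,2)=40.5966, V(4,3)=18.0281, V(4,4)=0.0000
Node (3,0) S=20.7262: V=(p*·55.1050+(1−p*)·64.4318)/1.23=45.3063; Δ=(55.1050−64.4318)/(26.1150−16.7882)=-1.0000; B=V−Δ·S=66.0325
Node (3,1) S=32.2408: V=(p*·40.5966+(1−p*)·55.1050)/1.23=33.7918; Δ=(40.5966−55.1050)/(40.6234−26.1150)=-1.0000; B=V−Δ·S=66.0325
Node (3,2) S=50.1523: V=(p*·18.0281+(1−p*)·40.5966)/1.23=15.8802; Δ=(18.0281−40.5966)/(63.1919−40.6234)=-1.0000; B=V−Δ·S=66.0325
Node (3,3) S=78.0147: V=(p*·0.0000+(1−p*)·18.0281)/1.23=0.9771; Δ=(0.0000−18.0281)/(98.2985−63.1919)=-0.5135; B=V−Δ·S=41.0396
Node (2,0) S=25.5879: V=(p*·33.7918+(1−p*)·45.3063)/1.23=28.0971; Δ=(33.7918−45.3063)/(32.2408−20.7262)=-1.0000; B=V−Δ·S=53.6850
Node (2,1) S=39.8034: V=(p*·15.8802+(1−p*)·33.7918)/1.23=13.8816; Δ=(15.8802−33.7918)/(50.1523−32.2408)=-1.0000; B=V−Δ·S=53.6850
Node (2,2) S=61.9164: V=(p*·0.9771+(1−p*)·15.8802)/1.23=1.6022; Δ=(0.9771−15.8802)/(78.0147−50.1523)=-0.5349; B=V−Δ·S=34.7202
Node (1,0) S=31.5900: V=(p*·13.8816+(1−p*)·28.0971)/1.23=12.0563; Δ=(13.8816−28.0971)/(39.8034−25.5879)=-1.0000; B=V−Δ·S=43.6463
Node (1,1) S=49.1400: V=(p*·1.6022+(1−p*)·13.8816)/1.23=1.9681; Δ=(1.6022−13.8816)/(61.9164−39.8034)=-0.5553; B=V−Δ·S=29.2557
Node (0,0) S=39.0000: V=(p*·1.9681+(1−p*)·12.0563)/1.23=2.1469; Δ=(1.9681−12.0563)/(49.1400−31.5900)=-0.5748; B=V−Δ·S=24.5651
Root portfolio cost Δ·39+B reproduces V0=2.1469.

(0,0): Delta=-0.5748 Bond=24.5651
(1,0): Delta=-1.0000 Bond=43.6463
(1,1): Delta=-0.5553 Bond=29.2557
(2,0): Delta=-1.0000 Bond=53.6850
(2,1): Delta=-1.0000 Bond=53.6850
(2,2): Delta=-0.5349 Bond=34.7202
(3,0): Delta=-1.0000 Bond=66.0325
(3,1): Delta=-1.0000 Bond=66.0325
(3,2): Delta=-1.0000 Bond=66.0325
(3,3): Delta=-0.5135 Bond=41.0396
V0=2.1469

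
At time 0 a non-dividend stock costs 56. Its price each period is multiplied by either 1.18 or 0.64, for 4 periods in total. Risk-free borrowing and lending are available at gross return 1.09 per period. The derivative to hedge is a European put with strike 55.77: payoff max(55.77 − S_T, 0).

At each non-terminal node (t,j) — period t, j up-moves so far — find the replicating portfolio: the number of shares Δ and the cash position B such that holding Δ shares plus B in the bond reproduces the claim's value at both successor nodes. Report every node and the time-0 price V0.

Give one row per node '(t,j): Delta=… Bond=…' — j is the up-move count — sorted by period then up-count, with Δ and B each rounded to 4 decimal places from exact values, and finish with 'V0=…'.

(0,0): Delta=-0.2382 Bond=15.7364
(1,0): Delta=-0.9059 Bond=41.0842
(1,1): Delta=-0.1657 Bond=12.3664
(2,0): Delta=-1.0000 Bond=46.9405
(2,1): Delta=-0.8957 Bond=44.3500
(2,2): Delta=-0.0865 Bond=7.3053
(3,0): Delta=-1.0000 Bond=51.1651
(3,1): Delta=-1.0000 Bond=51.1651
(3,2): Delta=-0.8844 Bond=47.7767
(3,3): Delta=0.0000 Bond=0.0000
V0=2.3997

Under the risk-neutral measure, an up-move has probability p* = (R−d)/(u−d) = 0.8333 and values discount at R = 1.09.
Terminal values V(4,·): V(4,0)=46.3748, V(4,1)=38.4475, V(4,2)=23.8317, V(4,3)=0.0000, V(4,4)=0.0000
Node (3,0) S=14.6801: V=(p*·38.4475+(1−p*)·46.3748)/1.09=36.4851; Δ=(38.4475−46.3748)/(17.3225−9.3952)=-1.0000; B=V−Δ·S=51.1651
Node (3,1) S=27.0664: V=(p*·23.8317+(1−p*)·38.4475)/1.09=24.0988; Δ=(23.8317−38.4475)/(31.9383−17.3225)=-1.0000; B=V−Δ·S=51.1651
Node (3,2) S=49.9036: V=(p*·0.0000+(1−p*)·23.8317)/1.09=3.6440; Δ=(0.0000−23.8317)/(58.8863−31.9383)=-0.8844; B=V−Δ·S=47.7767
Node (3,3) S=92.0098: V=(p*·0.0000+(1−p*)·0.0000)/1.09=0.0000; Δ=(0.0000−0.0000)/(108.5716−58.8863)=0.0000; B=V−Δ·S=0.0000
Node (2,0) S=22.9376: V=(p*·24.0988+(1−p*)·36.4851)/1.09=24.0029; Δ=(24.0988−36.4851)/(27.0664−14.6801)=-1.0000; B=V−Δ·S=46.9405
Node (2,1) S=42.2912: V=(p*·3.6440+(1−p*)·24.0988)/1.09=6.4708; Δ=(3.6440−24.0988)/(49.9036−27.0664)=-0.8957; B=V−Δ·S=44.3500
Node (2,2) S=77.9744: V=(p*·0.0000+(1−p*)·3.6440)/1.09=0.5572; Δ=(0.0000−3.6440)/(92.0098−49.9036)=-0.0865; B=V−Δ·S=7.3053
Node (1,0) S=35.8400: V=(p*·6.4708+(1−p*)·24.0029)/1.09=8.6172; Δ=(6.4708−24.0029)/(42.2912−22.9376)=-0.9059; B=V−Δ·S=41.0842
Node (1,1) S=66.0800: V=(p*·0.5572+(1−p*)·6.4708)/1.09=1.4154; Δ=(0.5572−6.4708)/(77.9744−42.2912)=-0.1657; B=V−Δ·S=12.3664
Node (0,0) S=56.0000: V=(p*·1.4154+(1−p*)·8.6172)/1.09=2.3997; Δ=(1.4154−8.6172)/(66.0800−35.8400)=-0.2382; B=V−Δ·S=15.7364
Each (Δ,B) replicates both successor values, so the strategy is self-financing and V0 is arbitrage-free.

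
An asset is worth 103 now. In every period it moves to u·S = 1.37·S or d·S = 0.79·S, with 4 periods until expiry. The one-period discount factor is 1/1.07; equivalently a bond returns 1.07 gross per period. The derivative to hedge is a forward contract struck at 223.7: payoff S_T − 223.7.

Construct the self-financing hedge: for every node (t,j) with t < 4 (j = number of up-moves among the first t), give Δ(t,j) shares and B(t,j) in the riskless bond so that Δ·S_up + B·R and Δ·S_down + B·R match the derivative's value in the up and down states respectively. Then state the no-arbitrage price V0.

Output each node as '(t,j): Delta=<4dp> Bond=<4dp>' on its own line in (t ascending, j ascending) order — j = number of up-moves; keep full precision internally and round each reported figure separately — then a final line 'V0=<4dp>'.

The replicating-portfolio and risk-neutral prices coincide; use p* = (1.07−0.79)/(1.37−0.79) = 0.4828 for the latter.
Terminal payoffs: V(4,0)=-183.5814, V(4,1)=-154.1273, V(4,2)=-103.0486, V(4,3)=-14.4690, V(4,4)=139.1436
Node (3,0) S=50.7830: V=(p*·-154.1273+(1−p*)·-183.5814)/1.07=-158.2824; Δ=(-154.1273−-183.5814)/(69.5727−40.1186)=1.0000; B=V−Δ·S=-209.0654
Node (3,1) S=88.0668: V=(p*·-103.0486+(1−p*)·-154.1273)/1.07=-120.9987; Δ=(-103.0486−-154.1273)/(120.6514−69.5727)=1.0000; B=V−Δ·S=-209.0654
Node (3,2) S=152.7234: V=(p*·-14.4690+(1−p*)·-103.0486)/1.07=-56.3421; Δ=(-14.4690−-103.0486)/(209.2310−120.6514)=1.0000; B=V−Δ·S=-209.0654
Node (3,3) S=264.8494: V=(p*·139.1436+(1−p*)·-14.4690)/1.07=55.7839; Δ=(139.1436−-14.4690)/(362.8436−209.2310)=1.0000; B=V−Δ·S=-209.0654
Node (2,0) S=64.2823: V=(p*·-120.9987+(1−p*)·-158.2824)/1.07=-131.1059; Δ=(-120.9987−-158.2824)/(88.0668−50.7830)=1.0000; B=V−Δ·S=-195.3882
Node (2,1) S=111.4769: V=(p*·-56.3421+(1−p*)·-120.9987)/1.07=-83.9113; Δ=(-56.3421−-120.9987)/(152.7234−88.0668)=1.0000; B=V−Δ·S=-195.3882
Node (2,2) S=193.3207: V=(p*·55.7839+(1−p*)·-56.3421)/1.07=-2.0675; Δ=(55.7839−-56.3421)/(264.8494−152.7234)=1.0000; B=V−Δ·S=-195.3882
Node (1,0) S=81.3700: V=(p*·-83.9113+(1−p*)·-131.1059)/1.07=-101.2358; Δ=(-83.9113−-131.1059)/(111.4769−64.2823)=1.0000; B=V−Δ·S=-182.6058
Node (1,1) S=141.1100: V=(p*·-2.0675+(1−p*)·-83.9113)/1.07=-41.4958; Δ=(-2.0675−-83.9113)/(193.3207−111.4769)=1.0000; B=V−Δ·S=-182.6058
Node (0,0) S=103.0000: V=(p*·-41.4958+(1−p*)·-101.2358)/1.07=-67.6597; Δ=(-41.4958−-101.2358)/(141.1100−81.3700)=1.0000; B=V−Δ·S=-170.6597
Self-financing check: at every node Δ·S+B equals the discounted successor values.

(0,0): Delta=1.0000 Bond=-170.6597
(1,0): Delta=1.0000 Bond=-182.6058
(1,1): Delta=1.0000 Bond=-182.6058
(2,0): Delta=1.0000 Bond=-195.3882
(2,1): Delta=1.0000 Bond=-195.3882
(2,2): Delta=1.0000 Bond=-195.3882
(3,0): Delta=1.0000 Bond=-209.0654
(3,1): Delta=1.0000 Bond=-209.0654
(3,2): Delta=1.0000 Bond=-209.0654
(3,3): Delta=1.0000 Bond=-209.0654
V0=-67.6597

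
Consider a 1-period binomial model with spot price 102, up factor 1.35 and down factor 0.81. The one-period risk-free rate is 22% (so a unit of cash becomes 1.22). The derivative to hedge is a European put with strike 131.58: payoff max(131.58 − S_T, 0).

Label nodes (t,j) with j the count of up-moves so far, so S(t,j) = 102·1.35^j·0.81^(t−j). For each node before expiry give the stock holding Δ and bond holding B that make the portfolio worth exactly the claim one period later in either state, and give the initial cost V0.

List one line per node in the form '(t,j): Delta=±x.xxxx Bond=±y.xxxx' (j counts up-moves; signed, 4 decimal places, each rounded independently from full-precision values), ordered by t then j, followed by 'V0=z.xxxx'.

(0,0): Delta=-0.8889 Bond=100.3279
V0=9.6612

The replicating-portfolio and risk-neutral prices coincide; use p* = (1.22−0.81)/(1.35−0.81) = 0.7593 for the latter.
Terminal values V(1,·): V(1,0)=48.9600, V(1,1)=0.0000
Node (0,0) S=102.0000: V=(p*·0.0000+(1−p*)·48.9600)/1.22=9.6612; Δ=(0.0000−48.9600)/(137.7000−82.6200)=-0.8889; B=V−Δ·S=100.3279
Root portfolio cost Δ·102+B reproduces V0=9.6612.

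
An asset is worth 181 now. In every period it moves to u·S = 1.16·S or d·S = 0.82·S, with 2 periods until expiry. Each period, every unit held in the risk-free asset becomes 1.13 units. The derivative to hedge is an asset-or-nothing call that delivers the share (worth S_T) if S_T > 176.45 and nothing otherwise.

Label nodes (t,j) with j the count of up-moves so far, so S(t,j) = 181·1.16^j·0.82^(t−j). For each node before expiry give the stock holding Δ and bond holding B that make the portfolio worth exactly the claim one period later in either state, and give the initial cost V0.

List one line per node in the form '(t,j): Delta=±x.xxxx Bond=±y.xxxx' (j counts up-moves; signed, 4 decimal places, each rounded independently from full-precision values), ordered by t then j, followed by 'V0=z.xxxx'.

Under the risk-neutral measure, an up-move has probability p* = (R−d)/(u−d) = 0.9118 and values discount at R = 1.13.
Payoff layer (t=2): V(2,0)=0.0000, V(2,1)=0.0000, V(2,2)=243.5536
  t=1,j=0: stock 148.4200 → up 172.1672 (V=0.0000), down 121.7044 (V=0.0000). Price 0.0000; hedge Δ=0.0000, bond B=0.0000.
  t=1,j=1: stock 209.9600 → up 243.5536 (V=243.5536), down 172.1672 (V=0.0000). Price 196.5164; hedge Δ=3.4118, bond B=-519.8177.
  t=0,j=0: stock 181.0000 → up 209.9600 (V=196.5164), down 148.4200 (V=0.0000). Price 158.5635; hedge Δ=3.1933, bond B=-419.4260.
Self-financing check: at every node Δ·S+B equals the discounted successor values.

(0,0): Delta=3.1933 Bond=-419.4260
(1,0): Delta=0.0000 Bond=0.0000
(1,1): Delta=3.4118 Bond=-519.8177
V0=158.5635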